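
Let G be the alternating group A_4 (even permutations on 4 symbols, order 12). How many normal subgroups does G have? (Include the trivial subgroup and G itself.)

3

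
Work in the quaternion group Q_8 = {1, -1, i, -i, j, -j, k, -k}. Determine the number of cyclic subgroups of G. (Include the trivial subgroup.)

5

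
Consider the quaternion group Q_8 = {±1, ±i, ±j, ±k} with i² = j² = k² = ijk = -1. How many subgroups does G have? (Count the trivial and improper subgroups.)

|G| = 8, so by Lagrange every subgroup order divides 8. Divisors: 1, 2, 4, 8.
Subgroups by order — order 1: 1; order 2: 1; order 4: 3; order 8: 1.
Total: 1 + 1 + 3 + 1 = 6.

6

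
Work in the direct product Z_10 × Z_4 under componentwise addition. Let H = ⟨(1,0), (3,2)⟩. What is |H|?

20

|⟨(1,0)⟩| = 10 and |⟨(3,2)⟩| = 10, so |H| is a multiple of lcm(10, 10) = 10 and divides |G| = 40.
Closing under the operation: H = {(0,0), (0,2), (1,0), (1,2), (2,0), (2,2), (3,0), (3,2), (4,0), (4,2), (5,0), (5,2), (6,0), (6,2), (7,0), (7,2), (8,0), (8,2), (9,0), (9,2)}, so |H| = 20.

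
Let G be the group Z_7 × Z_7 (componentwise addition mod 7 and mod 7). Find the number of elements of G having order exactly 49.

An element (a,b) has order lcm(ord(a), ord(b)); count pairs with lcm equal to 49.
Enumerating gives 0 such elements.

0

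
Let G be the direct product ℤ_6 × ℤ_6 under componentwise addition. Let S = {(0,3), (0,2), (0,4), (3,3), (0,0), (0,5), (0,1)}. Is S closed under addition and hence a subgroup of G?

|S| = 7 does not divide |G| = 36, so by Lagrange S is not a subgroup.

No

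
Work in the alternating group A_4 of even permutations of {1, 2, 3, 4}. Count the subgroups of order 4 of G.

|G| = 12 and 4 | 12, so subgroups of order 4 are possible by Lagrange.
The subgroups of order 4 are: {e, (1 2)(3 4), (1 3)(2 4), (1 4)(2 3)}.
So G has 1 subgroup of order 4.

1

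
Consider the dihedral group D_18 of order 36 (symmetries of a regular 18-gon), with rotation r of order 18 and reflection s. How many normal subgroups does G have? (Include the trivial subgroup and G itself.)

G has 45 subgroups. Checking conjugation-invariance by order — order 1: 1/1 normal; order 2: 1/19 normal; order 3: 1/1 normal; order 4: 0/9 normal; order 6: 1/7 normal; order 9: 1/1 normal; order 12: 0/3 normal; order 18: 3/3 normal; order 36: 1/1 normal.
Total normal subgroups: 9.

9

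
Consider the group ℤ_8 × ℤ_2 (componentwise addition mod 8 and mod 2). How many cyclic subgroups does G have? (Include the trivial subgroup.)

Group the elements of G by the cyclic subgroup they generate; each cyclic subgroup of order d accounts for φ(d) elements.
Cyclic subgroups by order — order 1: 1; order 2: 3; order 4: 2; order 8: 2.
Total: 8.

8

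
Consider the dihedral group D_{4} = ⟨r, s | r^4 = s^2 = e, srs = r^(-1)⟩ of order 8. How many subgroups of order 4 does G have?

3

|G| = 8 and 4 | 8, so subgroups of order 4 are possible by Lagrange.
The subgroups of order 4 are: {e, r, r^2, r^3}; {e, r^2, s, r^2s}; {e, r^2, rs, r^3s}.
So G has 3 subgroups of order 4.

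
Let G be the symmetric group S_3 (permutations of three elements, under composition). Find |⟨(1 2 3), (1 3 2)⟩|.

3

|⟨(1 2 3)⟩| = 3 and |⟨(1 3 2)⟩| = 3, so |H| is a multiple of lcm(3, 3) = 3 and divides |G| = 6.
Closing under the operation: H = {e, (1 2 3), (1 3 2)}, so |H| = 3.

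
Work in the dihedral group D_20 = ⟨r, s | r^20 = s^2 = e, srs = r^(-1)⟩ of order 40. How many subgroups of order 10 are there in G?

|G| = 40 and 10 | 40, so subgroups of order 10 are possible by Lagrange.
The subgroups of order 10 are: {e, r^2, r^4, r^6, r^8, r^10, r^12, r^14, r^16, r^18}; {e, r^4, r^8, r^12, r^16, r^2s, r^6s, r^10s, r^14s, r^18s}; {e, r^4, r^8, r^12, r^16, r^3s, r^7s, r^11s, r^15s, r^19s}; {e, r^4, r^8, r^12, r^16, s, r^4s, r^8s, r^12s, r^16s}; … (5 in all).
So G has 5 subgroups of order 10.

5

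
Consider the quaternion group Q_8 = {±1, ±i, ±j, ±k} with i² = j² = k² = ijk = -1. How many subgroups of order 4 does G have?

|G| = 8 and 4 | 8, so subgroups of order 4 are possible by Lagrange.
The subgroups of order 4 are: {1, -1, i, -i}; {1, -1, j, -j}; {1, -1, k, -k}.
So G has 3 subgroups of order 4.

3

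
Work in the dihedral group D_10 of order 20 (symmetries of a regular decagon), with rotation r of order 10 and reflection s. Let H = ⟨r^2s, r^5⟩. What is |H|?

|⟨r^2s⟩| = 2 and |⟨r^5⟩| = 2, so |H| is a multiple of lcm(2, 2) = 2 and divides |G| = 20.
Closing under the operation: H = {e, r^5, r^2s, r^7s}, so |H| = 4.

4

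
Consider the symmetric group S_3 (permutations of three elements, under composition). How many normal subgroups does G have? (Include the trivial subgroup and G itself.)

3

G has 6 subgroups. Checking conjugation-invariance by order — order 1: 1/1 normal; order 2: 0/3 normal; order 3: 1/1 normal; order 6: 1/1 normal.
Total normal subgroups: 3.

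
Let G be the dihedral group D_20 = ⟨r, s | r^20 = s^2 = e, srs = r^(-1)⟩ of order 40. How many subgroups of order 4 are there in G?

11

|G| = 40 and 4 | 40, so subgroups of order 4 are possible by Lagrange.
The subgroups of order 4 are: {e, r^10, s, r^10s}; {e, r^10, rs, r^11s}; {e, r^10, r^2s, r^12s}; {e, r^10, r^3s, r^13s}; … (11 in all).
So G has 11 subgroups of order 4.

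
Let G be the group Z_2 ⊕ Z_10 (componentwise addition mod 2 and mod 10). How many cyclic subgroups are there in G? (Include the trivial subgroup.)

8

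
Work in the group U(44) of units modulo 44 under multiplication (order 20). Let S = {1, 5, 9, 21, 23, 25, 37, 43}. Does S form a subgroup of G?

|S| = 8 does not divide |G| = 20, so by Lagrange S is not a subgroup.

No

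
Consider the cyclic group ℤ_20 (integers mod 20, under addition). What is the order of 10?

2

In ℤ_20, the order of an element a is n/gcd(a, n).
gcd(10, 20) = 10, so |⟨10⟩| = 20/10 = 2.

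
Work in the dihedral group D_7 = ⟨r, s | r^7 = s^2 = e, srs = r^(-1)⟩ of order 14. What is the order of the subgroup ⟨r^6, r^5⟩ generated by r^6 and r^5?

7

|⟨r^6⟩| = 7 and |⟨r^5⟩| = 7, so |H| is a multiple of lcm(7, 7) = 7 and divides |G| = 14.
Closing under the operation: H = {e, r, r^2, r^3, r^4, r^5, r^6}, so |H| = 7.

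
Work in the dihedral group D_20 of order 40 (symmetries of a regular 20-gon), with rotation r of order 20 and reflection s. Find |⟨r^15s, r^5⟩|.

8

|⟨r^15s⟩| = 2 and |⟨r^5⟩| = 4, so |H| is a multiple of lcm(2, 4) = 4 and divides |G| = 40.
Closing under the operation: H = {e, r^5, r^10, r^15, s, r^5s, r^10s, r^15s}, so |H| = 8.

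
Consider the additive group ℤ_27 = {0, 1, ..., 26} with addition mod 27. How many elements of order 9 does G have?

6

In a cyclic group of order 27, the number of elements of order d (for d | 27) is φ(d).
φ(9) = 6.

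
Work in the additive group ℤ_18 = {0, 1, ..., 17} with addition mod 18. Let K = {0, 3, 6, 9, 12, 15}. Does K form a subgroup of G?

|K| = 6 divides |G| = 18, consistent with Lagrange.
K contains the identity, every element's inverse is in K, and K is closed under +: it is a subgroup.
In fact K = ⟨3⟩.

Yes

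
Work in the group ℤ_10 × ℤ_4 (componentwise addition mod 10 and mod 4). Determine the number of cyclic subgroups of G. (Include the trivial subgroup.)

Group the elements of G by the cyclic subgroup they generate; each cyclic subgroup of order d accounts for φ(d) elements.
Cyclic subgroups by order — order 1: 1; order 2: 3; order 4: 2; order 5: 1; order 10: 3; order 20: 2.
Total: 12.

12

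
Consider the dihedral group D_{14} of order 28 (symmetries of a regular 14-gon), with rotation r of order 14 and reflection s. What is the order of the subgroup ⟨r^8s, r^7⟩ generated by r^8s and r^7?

4

|⟨r^8s⟩| = 2 and |⟨r^7⟩| = 2, so |H| is a multiple of lcm(2, 2) = 2 and divides |G| = 28.
Closing under the operation: H = {e, r^7, rs, r^8s}, so |H| = 4.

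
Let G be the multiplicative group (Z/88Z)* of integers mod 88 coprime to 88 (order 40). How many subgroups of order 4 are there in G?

|G| = 40 and 4 | 40, so subgroups of order 4 are possible by Lagrange.
The subgroups of order 4 are: {1, 21, 23, 43}; {1, 21, 45, 65}; {1, 21, 67, 87}; {1, 23, 45, 67}; … (7 in all).
So G has 7 subgroups of order 4.

7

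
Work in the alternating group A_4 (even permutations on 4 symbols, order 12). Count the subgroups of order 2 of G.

|G| = 12 and 2 | 12, so subgroups of order 2 are possible by Lagrange.
The subgroups of order 2 are: {e, (1 2)(3 4)}; {e, (1 3)(2 4)}; {e, (1 4)(2 3)}.
So G has 3 subgroups of order 2.

3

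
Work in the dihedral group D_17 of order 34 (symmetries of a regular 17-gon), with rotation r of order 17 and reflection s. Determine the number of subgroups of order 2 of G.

17

|G| = 34 and 2 | 34, so subgroups of order 2 are possible by Lagrange.
The subgroups of order 2 are: {e, r^10s}; {e, r^11s}; {e, r^12s}; {e, r^13s}; … (17 in all).
So G has 17 subgroups of order 2.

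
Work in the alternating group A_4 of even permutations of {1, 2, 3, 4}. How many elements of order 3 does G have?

The elements of order 3 are: (2 3 4), (2 4 3), (1 2 3), (1 2 4), (1 3 2), (1 3 4), (1 4 2), (1 4 3).
That's 8.

8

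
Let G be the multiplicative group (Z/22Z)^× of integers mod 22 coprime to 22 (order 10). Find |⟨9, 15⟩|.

5

|⟨9⟩| = 5 and |⟨15⟩| = 5, so |H| is a multiple of lcm(5, 5) = 5 and divides |G| = 10.
Closing under the operation: H = {1, 3, 5, 9, 15}, so |H| = 5.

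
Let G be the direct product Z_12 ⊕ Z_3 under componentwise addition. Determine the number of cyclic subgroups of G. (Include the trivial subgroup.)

15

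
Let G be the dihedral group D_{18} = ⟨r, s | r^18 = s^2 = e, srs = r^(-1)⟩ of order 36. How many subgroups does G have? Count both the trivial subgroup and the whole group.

|G| = 36, so by Lagrange every subgroup order divides 36. Divisors: 1, 2, 3, 4, 6, 9, 12, 18, 36.
Subgroups by order — order 1: 1; order 2: 19; order 3: 1; order 4: 9; order 6: 7; order 9: 1; order 12: 3; order 18: 3; order 36: 1.
Total: 1 + 19 + 1 + 9 + 7 + 1 + 3 + 3 + 1 = 45.

45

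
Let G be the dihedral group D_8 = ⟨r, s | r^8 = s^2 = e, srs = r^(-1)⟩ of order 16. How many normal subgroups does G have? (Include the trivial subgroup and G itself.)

7

G has 19 subgroups. Checking conjugation-invariance by order — order 1: 1/1 normal; order 2: 1/9 normal; order 4: 1/5 normal; order 8: 3/3 normal; order 16: 1/1 normal.
Total normal subgroups: 7.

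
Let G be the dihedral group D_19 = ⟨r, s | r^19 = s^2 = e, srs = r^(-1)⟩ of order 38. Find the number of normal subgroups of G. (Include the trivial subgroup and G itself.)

G has 22 subgroups. Checking conjugation-invariance by order — order 1: 1/1 normal; order 2: 0/19 normal; order 19: 1/1 normal; order 38: 1/1 normal.
Total normal subgroups: 3.

3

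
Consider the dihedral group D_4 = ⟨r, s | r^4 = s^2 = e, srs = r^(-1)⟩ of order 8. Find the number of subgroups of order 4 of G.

3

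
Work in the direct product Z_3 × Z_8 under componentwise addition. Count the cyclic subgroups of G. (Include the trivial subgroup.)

8

Group the elements of G by the cyclic subgroup they generate; each cyclic subgroup of order d accounts for φ(d) elements.
Cyclic subgroups by order — order 1: 1; order 2: 1; order 3: 1; order 4: 1; order 6: 1; order 8: 1; order 12: 1; order 24: 1.
Total: 8.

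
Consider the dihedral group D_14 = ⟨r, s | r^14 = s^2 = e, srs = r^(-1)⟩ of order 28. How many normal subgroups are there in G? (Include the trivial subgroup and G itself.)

7

G has 28 subgroups. Checking conjugation-invariance by order — order 1: 1/1 normal; order 2: 1/15 normal; order 4: 0/7 normal; order 7: 1/1 normal; order 14: 3/3 normal; order 28: 1/1 normal.
Total normal subgroups: 7.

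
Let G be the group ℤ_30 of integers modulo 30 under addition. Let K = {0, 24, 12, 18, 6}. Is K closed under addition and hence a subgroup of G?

|K| = 5 divides |G| = 30, consistent with Lagrange.
K contains the identity, every element's inverse is in K, and K is closed under +: it is a subgroup.
In fact K = ⟨18⟩.

Yes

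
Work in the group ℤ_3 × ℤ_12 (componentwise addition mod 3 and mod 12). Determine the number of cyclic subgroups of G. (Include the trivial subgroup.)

15

A cyclic subgroup of order d is generated by each of its φ(d) elements of order d, so the cyclic subgroups of order d number (#elements of order d)/φ(d).
Cyclic subgroups by order — order 1: 1; order 2: 1; order 3: 4; order 4: 1; order 6: 4; order 12: 4.
Total: 15.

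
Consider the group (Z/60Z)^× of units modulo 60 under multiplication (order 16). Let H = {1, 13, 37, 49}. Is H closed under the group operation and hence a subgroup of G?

|H| = 4 divides |G| = 16, consistent with Lagrange.
H contains the identity, every element's inverse is in H, and H is closed under ·: it is a subgroup.
In fact H = ⟨37⟩.

Yes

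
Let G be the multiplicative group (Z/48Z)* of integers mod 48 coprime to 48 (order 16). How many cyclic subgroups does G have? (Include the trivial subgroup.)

Each element a generates a cyclic subgroup ⟨a⟩; distinct elements may generate the same one (a cyclic group of order d has φ(d) generators).
Cyclic subgroups by order — order 1: 1; order 2: 7; order 4: 4.
Total: 12.

12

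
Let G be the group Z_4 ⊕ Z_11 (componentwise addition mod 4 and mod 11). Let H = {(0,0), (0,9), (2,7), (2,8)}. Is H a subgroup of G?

No

(0,9) ∈ H but its inverse (0,2) ∉ H, so H is not a subgroup.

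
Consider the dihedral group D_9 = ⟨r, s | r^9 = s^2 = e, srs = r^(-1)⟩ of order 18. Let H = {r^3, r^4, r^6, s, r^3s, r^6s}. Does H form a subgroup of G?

The identity e ∉ H, so H is not a subgroup.

No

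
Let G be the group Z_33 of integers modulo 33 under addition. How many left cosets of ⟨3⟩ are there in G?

3

|⟨3⟩| = 11 and |G| = 33.
By Lagrange, [G : H] = |G|/|H| = 33/11 = 3.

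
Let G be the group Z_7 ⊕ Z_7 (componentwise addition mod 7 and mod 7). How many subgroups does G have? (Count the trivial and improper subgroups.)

10

|G| = 49, so by Lagrange every subgroup order divides 49. Divisors: 1, 7, 49.
Subgroups by order — order 1: 1; order 7: 8; order 49: 1.
Total: 1 + 8 + 1 = 10.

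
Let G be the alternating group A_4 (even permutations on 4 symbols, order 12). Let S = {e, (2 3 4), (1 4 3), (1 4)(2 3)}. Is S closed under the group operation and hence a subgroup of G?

No

(1 4 3) ∈ S but its inverse (1 3 4) ∉ S, so S is not a subgroup.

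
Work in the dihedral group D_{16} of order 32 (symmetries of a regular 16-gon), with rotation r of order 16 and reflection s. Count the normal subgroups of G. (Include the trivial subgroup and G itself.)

G has 36 subgroups. Checking conjugation-invariance by order — order 1: 1/1 normal; order 2: 1/17 normal; order 4: 1/9 normal; order 8: 1/5 normal; order 16: 3/3 normal; order 32: 1/1 normal.
Total normal subgroups: 8.

8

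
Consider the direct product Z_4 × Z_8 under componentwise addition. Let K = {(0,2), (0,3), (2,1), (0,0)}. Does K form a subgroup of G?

No

(0,2) ∈ K but its inverse (0,6) ∉ K, so K is not a subgroup.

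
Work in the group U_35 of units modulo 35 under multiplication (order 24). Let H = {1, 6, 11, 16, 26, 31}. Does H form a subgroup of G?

Yes

|H| = 6 divides |G| = 24, consistent with Lagrange.
H contains the identity, every element's inverse is in H, and H is closed under ·: it is a subgroup.
In fact H = ⟨26⟩.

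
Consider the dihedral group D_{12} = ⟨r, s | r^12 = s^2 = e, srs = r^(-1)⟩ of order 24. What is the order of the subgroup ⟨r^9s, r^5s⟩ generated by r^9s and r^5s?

|⟨r^9s⟩| = 2 and |⟨r^5s⟩| = 2, so |H| is a multiple of lcm(2, 2) = 2 and divides |G| = 24.
Closing under the operation: H = {e, r^4, r^8, rs, r^5s, r^9s}, so |H| = 6.

6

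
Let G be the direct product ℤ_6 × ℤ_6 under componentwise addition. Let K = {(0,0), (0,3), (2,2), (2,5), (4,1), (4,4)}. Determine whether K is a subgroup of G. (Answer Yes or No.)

Yes

|K| = 6 divides |G| = 36, consistent with Lagrange.
K contains the identity, every element's inverse is in K, and K is closed under +: it is a subgroup.
In fact K = ⟨(2,5)⟩.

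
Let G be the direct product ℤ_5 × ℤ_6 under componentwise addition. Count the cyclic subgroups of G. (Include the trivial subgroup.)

Group the elements of G by the cyclic subgroup they generate; each cyclic subgroup of order d accounts for φ(d) elements.
Cyclic subgroups by order — order 1: 1; order 2: 1; order 3: 1; order 5: 1; order 6: 1; order 10: 1; order 15: 1; order 30: 1.
Total: 8.

8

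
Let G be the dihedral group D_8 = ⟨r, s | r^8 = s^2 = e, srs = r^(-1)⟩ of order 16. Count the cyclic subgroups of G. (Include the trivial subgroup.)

12

A cyclic subgroup of order d is generated by each of its φ(d) elements of order d, so the cyclic subgroups of order d number (#elements of order d)/φ(d).
Cyclic subgroups by order — order 1: 1; order 2: 9; order 4: 1; order 8: 1.
Total: 12.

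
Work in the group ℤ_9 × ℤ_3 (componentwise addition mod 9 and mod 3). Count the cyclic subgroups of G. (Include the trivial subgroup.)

Group the elements of G by the cyclic subgroup they generate; each cyclic subgroup of order d accounts for φ(d) elements.
Cyclic subgroups by order — order 1: 1; order 3: 4; order 9: 3.
Total: 8.

8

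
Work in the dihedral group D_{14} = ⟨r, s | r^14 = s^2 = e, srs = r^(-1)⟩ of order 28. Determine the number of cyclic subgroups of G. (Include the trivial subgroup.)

18

Group the elements of G by the cyclic subgroup they generate; each cyclic subgroup of order d accounts for φ(d) elements.
Cyclic subgroups by order — order 1: 1; order 2: 15; order 7: 1; order 14: 1.
Total: 18.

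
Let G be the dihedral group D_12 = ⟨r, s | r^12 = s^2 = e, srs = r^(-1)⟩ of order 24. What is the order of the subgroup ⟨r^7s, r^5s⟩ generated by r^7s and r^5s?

12

|⟨r^7s⟩| = 2 and |⟨r^5s⟩| = 2, so |H| is a multiple of lcm(2, 2) = 2 and divides |G| = 24.
Closing under the operation: H = {e, r^2, r^4, r^6, r^8, r^10, rs, r^3s, r^5s, r^7s, r^9s, r^11s}, so |H| = 12.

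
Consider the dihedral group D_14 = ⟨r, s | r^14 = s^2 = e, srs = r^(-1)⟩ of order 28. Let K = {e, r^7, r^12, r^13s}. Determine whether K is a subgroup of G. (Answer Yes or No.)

r^12 ∈ K but its inverse r^2 ∉ K, so K is not a subgroup.

No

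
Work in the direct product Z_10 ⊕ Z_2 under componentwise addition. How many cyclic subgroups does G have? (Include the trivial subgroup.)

Each element a generates a cyclic subgroup ⟨a⟩; distinct elements may generate the same one (a cyclic group of order d has φ(d) generators).
Cyclic subgroups by order — order 1: 1; order 2: 3; order 5: 1; order 10: 3.
Total: 8.

8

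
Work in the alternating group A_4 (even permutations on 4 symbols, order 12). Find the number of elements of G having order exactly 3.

The elements of order 3 are: (2 3 4), (2 4 3), (1 2 3), (1 2 4), (1 3 2), (1 3 4), (1 4 2), (1 4 3).
That's 8.

8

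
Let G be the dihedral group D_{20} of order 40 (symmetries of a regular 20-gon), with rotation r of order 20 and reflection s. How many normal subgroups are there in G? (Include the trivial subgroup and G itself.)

9

G has 48 subgroups. Checking conjugation-invariance by order — order 1: 1/1 normal; order 2: 1/21 normal; order 4: 1/11 normal; order 5: 1/1 normal; order 8: 0/5 normal; order 10: 1/5 normal; order 20: 3/3 normal; order 40: 1/1 normal.
Total normal subgroups: 9.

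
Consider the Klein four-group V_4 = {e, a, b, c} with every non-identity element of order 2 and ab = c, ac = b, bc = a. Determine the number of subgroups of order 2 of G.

3

|G| = 4 and 2 | 4, so subgroups of order 2 are possible by Lagrange.
The subgroups of order 2 are: {e, a}; {e, b}; {e, c}.
So G has 3 subgroups of order 2.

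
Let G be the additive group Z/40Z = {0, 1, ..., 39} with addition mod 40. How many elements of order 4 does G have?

2

In a cyclic group of order 40, the number of elements of order d (for d | 40) is φ(d).
φ(4) = 2.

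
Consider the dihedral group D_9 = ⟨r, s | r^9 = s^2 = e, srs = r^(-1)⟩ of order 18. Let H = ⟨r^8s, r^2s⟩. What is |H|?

6

|⟨r^8s⟩| = 2 and |⟨r^2s⟩| = 2, so |H| is a multiple of lcm(2, 2) = 2 and divides |G| = 18.
Closing under the operation: H = {e, r^3, r^6, r^2s, r^5s, r^8s}, so |H| = 6.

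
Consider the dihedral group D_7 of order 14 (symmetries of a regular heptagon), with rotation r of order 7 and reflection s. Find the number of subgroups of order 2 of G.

7

|G| = 14 and 2 | 14, so subgroups of order 2 are possible by Lagrange.
The subgroups of order 2 are: {e, r^2s}; {e, r^3s}; {e, r^4s}; {e, r^5s}; … (7 in all).
So G has 7 subgroups of order 2.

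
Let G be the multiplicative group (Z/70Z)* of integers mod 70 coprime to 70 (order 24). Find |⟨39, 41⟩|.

12

|⟨39⟩| = 6 and |⟨41⟩| = 2, so |H| is a multiple of lcm(6, 2) = 6 and divides |G| = 24.
Closing under the operation: H = {1, 9, 11, 19, 29, 31, 39, 41, 51, 59, 61, 69}, so |H| = 12.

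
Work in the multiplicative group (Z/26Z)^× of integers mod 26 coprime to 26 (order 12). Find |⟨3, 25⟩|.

|⟨3⟩| = 3 and |⟨25⟩| = 2, so |H| is a multiple of lcm(3, 2) = 6 and divides |G| = 12.
Closing under the operation: H = {1, 3, 9, 17, 23, 25}, so |H| = 6.

6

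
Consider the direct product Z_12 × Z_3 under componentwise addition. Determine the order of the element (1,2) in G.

12

The order of (1,2) in Z_12 × Z_3 is lcm(ord(1) in Z_12, ord(2) in Z_3).
ord(1) = 12 and ord(2) = 3, so |⟨(1,2)⟩| = lcm(12, 3) = 12.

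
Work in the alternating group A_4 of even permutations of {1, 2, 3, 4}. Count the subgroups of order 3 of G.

4

|G| = 12 and 3 | 12, so subgroups of order 3 are possible by Lagrange.
The subgroups of order 3 are: {e, (1 2 3), (1 3 2)}; {e, (1 2 4), (1 4 2)}; {e, (1 3 4), (1 4 3)}; {e, (2 3 4), (2 4 3)}.
So G has 4 subgroups of order 3.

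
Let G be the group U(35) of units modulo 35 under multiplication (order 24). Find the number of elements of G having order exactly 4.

4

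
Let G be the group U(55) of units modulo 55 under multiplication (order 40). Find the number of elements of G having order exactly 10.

Enumerating element orders in G gives 12 elements of order 10.

12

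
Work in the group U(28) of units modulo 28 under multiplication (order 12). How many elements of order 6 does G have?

The elements of order 6 are: 3, 5, 11, 17, 19, 23.
That's 6.

6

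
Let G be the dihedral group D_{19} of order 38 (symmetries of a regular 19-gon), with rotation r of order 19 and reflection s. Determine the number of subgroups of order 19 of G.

1

|G| = 38 and 19 | 38, so subgroups of order 19 are possible by Lagrange.
The subgroups of order 19 are: {e, r, r^2, r^3, r^4, r^5, r^6, r^7, r^8, r^9, r^10, r^11, r^12, r^13, r^14, r^15, r^16, r^17, r^18}.
So G has 1 subgroup of order 19.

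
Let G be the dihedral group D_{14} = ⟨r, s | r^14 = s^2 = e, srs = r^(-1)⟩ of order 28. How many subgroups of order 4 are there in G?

|G| = 28 and 4 | 28, so subgroups of order 4 are possible by Lagrange.
The subgroups of order 4 are: {e, r^7, r^3s, r^10s}; {e, r^7, r^4s, r^11s}; {e, r^7, r^5s, r^12s}; {e, r^7, r^6s, r^13s}; … (7 in all).
So G has 7 subgroups of order 4.

7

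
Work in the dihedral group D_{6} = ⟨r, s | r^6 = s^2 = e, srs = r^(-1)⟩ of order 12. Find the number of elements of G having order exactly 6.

2

The elements of order 6 are: r, r^5.
That's 2.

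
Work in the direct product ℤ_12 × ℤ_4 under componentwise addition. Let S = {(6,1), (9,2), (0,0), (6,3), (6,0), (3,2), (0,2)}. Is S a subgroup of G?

|S| = 7 does not divide |G| = 48, so by Lagrange S is not a subgroup.

No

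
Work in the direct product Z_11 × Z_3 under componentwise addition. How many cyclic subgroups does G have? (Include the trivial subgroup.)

4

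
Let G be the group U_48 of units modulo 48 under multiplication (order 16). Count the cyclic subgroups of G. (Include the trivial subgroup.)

12

Group the elements of G by the cyclic subgroup they generate; each cyclic subgroup of order d accounts for φ(d) elements.
Cyclic subgroups by order — order 1: 1; order 2: 7; order 4: 4.
Total: 12.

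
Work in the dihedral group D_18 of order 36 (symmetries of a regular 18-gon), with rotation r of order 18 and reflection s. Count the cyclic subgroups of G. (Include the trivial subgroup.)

A cyclic subgroup of order d is generated by each of its φ(d) elements of order d, so the cyclic subgroups of order d number (#elements of order d)/φ(d).
Cyclic subgroups by order — order 1: 1; order 2: 19; order 3: 1; order 6: 1; order 9: 1; order 18: 1.
Total: 24.

24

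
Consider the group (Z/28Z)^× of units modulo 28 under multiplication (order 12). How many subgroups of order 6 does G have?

3

|G| = 12 and 6 | 12, so subgroups of order 6 are possible by Lagrange.
The subgroups of order 6 are: {1, 9, 11, 15, 23, 25}; {1, 5, 9, 13, 17, 25}; {1, 3, 9, 19, 25, 27}.
So G has 3 subgroups of order 6.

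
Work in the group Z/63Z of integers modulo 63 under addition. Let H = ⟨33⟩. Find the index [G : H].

3

|⟨33⟩| = 21 and |G| = 63.
By Lagrange, [G : H] = |G|/|H| = 63/21 = 3.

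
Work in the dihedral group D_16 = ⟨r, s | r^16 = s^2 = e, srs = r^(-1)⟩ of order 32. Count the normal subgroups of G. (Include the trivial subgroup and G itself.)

G has 36 subgroups. Checking conjugation-invariance by order — order 1: 1/1 normal; order 2: 1/17 normal; order 4: 1/9 normal; order 8: 1/5 normal; order 16: 3/3 normal; order 32: 1/1 normal.
Total normal subgroups: 8.

8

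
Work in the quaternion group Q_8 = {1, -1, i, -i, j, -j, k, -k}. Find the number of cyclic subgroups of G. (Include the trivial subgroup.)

A cyclic subgroup of order d is generated by each of its φ(d) elements of order d, so the cyclic subgroups of order d number (#elements of order d)/φ(d).
Cyclic subgroups by order — order 1: 1; order 2: 1; order 4: 3.
Total: 5.

5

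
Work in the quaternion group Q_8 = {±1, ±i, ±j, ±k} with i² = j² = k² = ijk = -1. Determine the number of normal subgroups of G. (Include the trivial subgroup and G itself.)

6

G has 6 subgroups. Checking conjugation-invariance by order — order 1: 1/1 normal; order 2: 1/1 normal; order 4: 3/3 normal; order 8: 1/1 normal.
Total normal subgroups: 6.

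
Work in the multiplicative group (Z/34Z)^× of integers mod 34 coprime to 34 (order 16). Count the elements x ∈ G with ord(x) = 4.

The elements of order 4 are: 13, 21.
That's 2.

2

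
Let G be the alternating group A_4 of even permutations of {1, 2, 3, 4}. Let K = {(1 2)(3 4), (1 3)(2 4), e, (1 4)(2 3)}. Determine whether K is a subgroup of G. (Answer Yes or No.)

|K| = 4 divides |G| = 12, consistent with Lagrange.
K contains the identity, every element's inverse is in K, and K is closed under ∘: it is a subgroup.

Yes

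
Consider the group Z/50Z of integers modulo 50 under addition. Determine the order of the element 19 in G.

In Z/50Z, the order of an element a is n/gcd(a, n).
gcd(19, 50) = 1, so |⟨19⟩| = 50/1 = 50.

50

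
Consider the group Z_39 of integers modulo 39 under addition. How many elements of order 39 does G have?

In a cyclic group of order 39, the number of elements of order d (for d | 39) is φ(d).
φ(39) = 24.

24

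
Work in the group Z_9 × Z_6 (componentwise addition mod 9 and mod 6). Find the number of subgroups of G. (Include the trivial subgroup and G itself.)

20

|G| = 54, so by Lagrange every subgroup order divides 54. Divisors: 1, 2, 3, 6, 9, 18, 27, 54.
Subgroups by order — order 1: 1; order 2: 1; order 3: 4; order 6: 4; order 9: 4; order 18: 4; order 27: 1; order 54: 1.
Total: 1 + 1 + 4 + 4 + 4 + 4 + 1 + 1 = 20.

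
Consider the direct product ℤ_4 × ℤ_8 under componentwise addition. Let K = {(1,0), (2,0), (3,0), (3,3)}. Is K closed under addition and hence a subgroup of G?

The identity (0,0) ∉ K, so K is not a subgroup.

No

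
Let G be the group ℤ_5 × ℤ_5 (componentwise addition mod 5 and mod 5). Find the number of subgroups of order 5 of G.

6

|G| = 25 and 5 | 25, so subgroups of order 5 are possible by Lagrange.
The subgroups of order 5 are: {(0,0), (0,1), (0,2), (0,3), (0,4)}; {(0,0), (1,0), (2,0), (3,0), (4,0)}; {(0,0), (1,1), (2,2), (3,3), (4,4)}; {(0,0), (1,2), (2,4), (3,1), (4,3)}; … (6 in all).
So G has 6 subgroups of order 5.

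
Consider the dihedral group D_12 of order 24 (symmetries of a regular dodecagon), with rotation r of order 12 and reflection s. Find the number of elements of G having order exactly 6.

2

The elements of order 6 are: r^2, r^10.
That's 2.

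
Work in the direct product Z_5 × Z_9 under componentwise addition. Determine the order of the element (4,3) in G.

15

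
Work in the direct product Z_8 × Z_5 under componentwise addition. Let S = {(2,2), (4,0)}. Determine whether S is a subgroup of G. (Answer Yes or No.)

No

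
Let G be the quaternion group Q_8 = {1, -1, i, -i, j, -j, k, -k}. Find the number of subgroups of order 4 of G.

3

|G| = 8 and 4 | 8, so subgroups of order 4 are possible by Lagrange.
The subgroups of order 4 are: {1, -1, i, -i}; {1, -1, j, -j}; {1, -1, k, -k}.
So G has 3 subgroups of order 4.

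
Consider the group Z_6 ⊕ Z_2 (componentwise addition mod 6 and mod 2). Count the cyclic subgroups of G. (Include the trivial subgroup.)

8

Group the elements of G by the cyclic subgroup they generate; each cyclic subgroup of order d accounts for φ(d) elements.
Cyclic subgroups by order — order 1: 1; order 2: 3; order 3: 1; order 6: 3.
Total: 8.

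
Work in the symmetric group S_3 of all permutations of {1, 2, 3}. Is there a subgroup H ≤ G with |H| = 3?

Yes

3 | 6. A subgroup of order 3 is {e, (1 2 3), (1 3 2)}.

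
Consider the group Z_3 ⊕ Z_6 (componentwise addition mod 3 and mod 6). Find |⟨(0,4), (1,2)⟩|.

|⟨(0,4)⟩| = 3 and |⟨(1,2)⟩| = 3, so |H| is a multiple of lcm(3, 3) = 3 and divides |G| = 18.
Closing under the operation: H = {(0,0), (0,2), (0,4), (1,0), (1,2), (1,4), (2,0), (2,2), (2,4)}, so |H| = 9.

9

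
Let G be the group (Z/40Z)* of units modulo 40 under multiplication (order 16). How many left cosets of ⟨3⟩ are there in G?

|⟨3⟩| = 4 and |G| = 16.
By Lagrange, [G : H] = |G|/|H| = 16/4 = 4.

4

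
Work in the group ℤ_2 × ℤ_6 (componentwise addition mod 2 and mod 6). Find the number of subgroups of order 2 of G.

|G| = 12 and 2 | 12, so subgroups of order 2 are possible by Lagrange.
The subgroups of order 2 are: {(0,0), (0,3)}; {(0,0), (1,0)}; {(0,0), (1,3)}.
So G has 3 subgroups of order 2.

3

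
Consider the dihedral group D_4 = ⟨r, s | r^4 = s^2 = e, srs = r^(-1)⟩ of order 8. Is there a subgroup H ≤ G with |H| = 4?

Yes

4 | 8. A subgroup of order 4 is {e, r, r^2, r^3}.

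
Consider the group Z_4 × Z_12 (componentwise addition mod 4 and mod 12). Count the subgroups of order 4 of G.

7

|G| = 48 and 4 | 48, so subgroups of order 4 are possible by Lagrange.
The subgroups of order 4 are: {(0,0), (0,3), (0,6), (0,9)}; {(0,0), (0,6), (2,0), (2,6)}; {(0,0), (0,6), (2,3), (2,9)}; {(0,0), (1,0), (2,0), (3,0)}; … (7 in all).
So G has 7 subgroups of order 4.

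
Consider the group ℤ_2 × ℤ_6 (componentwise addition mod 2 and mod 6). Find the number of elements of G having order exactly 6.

An element (a,b) has order lcm(ord(a), ord(b)); count pairs with lcm equal to 6.
Enumerating gives 6 such elements.

6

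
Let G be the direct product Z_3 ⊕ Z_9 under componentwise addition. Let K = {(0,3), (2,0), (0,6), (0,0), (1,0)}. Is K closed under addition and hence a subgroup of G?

No

|K| = 5 does not divide |G| = 27, so by Lagrange K is not a subgroup.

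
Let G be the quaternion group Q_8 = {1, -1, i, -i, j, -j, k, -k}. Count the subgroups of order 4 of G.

|G| = 8 and 4 | 8, so subgroups of order 4 are possible by Lagrange.
The subgroups of order 4 are: {1, -1, i, -i}; {1, -1, j, -j}; {1, -1, k, -k}.
So G has 3 subgroups of order 4.

3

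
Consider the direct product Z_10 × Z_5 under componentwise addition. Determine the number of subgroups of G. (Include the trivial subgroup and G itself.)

16

|G| = 50, so by Lagrange every subgroup order divides 50. Divisors: 1, 2, 5, 10, 25, 50.
Subgroups by order — order 1: 1; order 2: 1; order 5: 6; order 10: 6; order 25: 1; order 50: 1.
Total: 1 + 1 + 6 + 6 + 1 + 1 = 16.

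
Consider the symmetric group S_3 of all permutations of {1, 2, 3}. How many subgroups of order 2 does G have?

3

|G| = 6 and 2 | 6, so subgroups of order 2 are possible by Lagrange.
The subgroups of order 2 are: {e, (1 2)}; {e, (1 3)}; {e, (2 3)}.
So G has 3 subgroups of order 2.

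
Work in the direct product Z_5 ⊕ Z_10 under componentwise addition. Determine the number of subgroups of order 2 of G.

1

|G| = 50 and 2 | 50, so subgroups of order 2 are possible by Lagrange.
The subgroups of order 2 are: {(0,0), (0,5)}.
So G has 1 subgroup of order 2.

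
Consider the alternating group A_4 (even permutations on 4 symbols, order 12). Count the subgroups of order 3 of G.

|G| = 12 and 3 | 12, so subgroups of order 3 are possible by Lagrange.
The subgroups of order 3 are: {e, (1 2 3), (1 3 2)}; {e, (1 2 4), (1 4 2)}; {e, (1 3 4), (1 4 3)}; {e, (2 3 4), (2 4 3)}.
So G has 4 subgroups of order 3.

4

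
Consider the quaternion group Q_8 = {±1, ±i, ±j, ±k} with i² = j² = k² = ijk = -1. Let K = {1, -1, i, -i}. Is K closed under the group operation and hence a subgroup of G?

|K| = 4 divides |G| = 8, consistent with Lagrange.
K contains the identity, every element's inverse is in K, and K is closed under ·: it is a subgroup.
In fact K = ⟨-i⟩.

Yes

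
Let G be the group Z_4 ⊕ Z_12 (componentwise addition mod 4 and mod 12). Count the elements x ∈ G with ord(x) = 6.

6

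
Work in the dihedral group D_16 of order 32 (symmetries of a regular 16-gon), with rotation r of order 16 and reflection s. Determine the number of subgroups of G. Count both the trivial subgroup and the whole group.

|G| = 32, so by Lagrange every subgroup order divides 32. Divisors: 1, 2, 4, 8, 16, 32.
Subgroups by order — order 1: 1; order 2: 17; order 4: 9; order 8: 5; order 16: 3; order 32: 1.
Total: 1 + 17 + 9 + 5 + 3 + 1 = 36.

36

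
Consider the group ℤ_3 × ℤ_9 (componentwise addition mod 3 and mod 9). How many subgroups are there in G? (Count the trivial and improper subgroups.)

|G| = 27, so by Lagrange every subgroup order divides 27. Divisors: 1, 3, 9, 27.
Subgroups by order — order 1: 1; order 3: 4; order 9: 4; order 27: 1.
Total: 1 + 4 + 4 + 1 = 10.

10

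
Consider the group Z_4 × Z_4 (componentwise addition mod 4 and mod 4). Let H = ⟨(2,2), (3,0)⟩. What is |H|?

8

|⟨(2,2)⟩| = 2 and |⟨(3,0)⟩| = 4, so |H| is a multiple of lcm(2, 4) = 4 and divides |G| = 16.
Closing under the operation: H = {(0,0), (0,2), (1,0), (1,2), (2,0), (2,2), (3,0), (3,2)}, so |H| = 8.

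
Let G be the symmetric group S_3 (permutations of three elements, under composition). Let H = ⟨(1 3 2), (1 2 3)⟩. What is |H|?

|⟨(1 3 2)⟩| = 3 and |⟨(1 2 3)⟩| = 3, so |H| is a multiple of lcm(3, 3) = 3 and divides |G| = 6.
Closing under the operation: H = {e, (1 2 3), (1 3 2)}, so |H| = 3.

3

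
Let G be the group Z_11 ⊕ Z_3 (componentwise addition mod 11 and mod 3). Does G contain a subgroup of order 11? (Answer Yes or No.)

11 | 33. A subgroup of order 11 is {(0,0), (1,0), (2,0), (3,0), (4,0), (5,0), (6,0), (7,0), (8,0), (9,0), (10,0)}.

Yes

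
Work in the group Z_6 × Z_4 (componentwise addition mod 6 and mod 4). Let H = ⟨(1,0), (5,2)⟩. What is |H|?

|⟨(1,0)⟩| = 6 and |⟨(5,2)⟩| = 6, so |H| is a multiple of lcm(6, 6) = 6 and divides |G| = 24.
Closing under the operation: H = {(0,0), (0,2), (1,0), (1,2), (2,0), (2,2), (3,0), (3,2), (4,0), (4,2), (5,0), (5,2)}, so |H| = 12.

12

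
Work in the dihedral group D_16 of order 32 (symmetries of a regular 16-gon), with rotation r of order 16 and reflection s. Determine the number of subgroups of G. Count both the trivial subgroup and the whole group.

|G| = 32, so by Lagrange every subgroup order divides 32. Divisors: 1, 2, 4, 8, 16, 32.
Subgroups by order — order 1: 1; order 2: 17; order 4: 9; order 8: 5; order 16: 3; order 32: 1.
Total: 1 + 17 + 9 + 5 + 3 + 1 = 36.

36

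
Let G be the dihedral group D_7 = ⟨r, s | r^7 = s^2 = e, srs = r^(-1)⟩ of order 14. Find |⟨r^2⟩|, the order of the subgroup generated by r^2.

Computing powers of r^2: the smallest k with (r^2)^k = e is k = 7.

7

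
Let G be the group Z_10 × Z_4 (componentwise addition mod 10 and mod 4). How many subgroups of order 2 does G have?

|G| = 40 and 2 | 40, so subgroups of order 2 are possible by Lagrange.
The subgroups of order 2 are: {(0,0), (0,2)}; {(0,0), (5,0)}; {(0,0), (5,2)}.
So G has 3 subgroups of order 2.

3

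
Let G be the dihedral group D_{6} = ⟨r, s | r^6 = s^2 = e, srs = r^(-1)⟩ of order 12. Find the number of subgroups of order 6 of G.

|G| = 12 and 6 | 12, so subgroups of order 6 are possible by Lagrange.
The subgroups of order 6 are: {e, r, r^2, r^3, r^4, r^5}; {e, r^2, r^4, s, r^2s, r^4s}; {e, r^2, r^4, rs, r^3s, r^5s}.
So G has 3 subgroups of order 6.

3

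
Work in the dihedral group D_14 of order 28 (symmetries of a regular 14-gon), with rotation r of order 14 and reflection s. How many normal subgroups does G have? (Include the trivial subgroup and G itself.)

7

G has 28 subgroups. Checking conjugation-invariance by order — order 1: 1/1 normal; order 2: 1/15 normal; order 4: 0/7 normal; order 7: 1/1 normal; order 14: 3/3 normal; order 28: 1/1 normal.
Total normal subgroups: 7.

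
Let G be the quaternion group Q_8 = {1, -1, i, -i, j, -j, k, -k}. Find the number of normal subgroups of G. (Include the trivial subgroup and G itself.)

6

G has 6 subgroups. Checking conjugation-invariance by order — order 1: 1/1 normal; order 2: 1/1 normal; order 4: 3/3 normal; order 8: 1/1 normal.
Total normal subgroups: 6.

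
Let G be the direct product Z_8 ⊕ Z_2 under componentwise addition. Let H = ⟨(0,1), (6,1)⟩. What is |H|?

|⟨(0,1)⟩| = 2 and |⟨(6,1)⟩| = 4, so |H| is a multiple of lcm(2, 4) = 4 and divides |G| = 16.
Closing under the operation: H = {(0,0), (0,1), (2,0), (2,1), (4,0), (4,1), (6,0), (6,1)}, so |H| = 8.

8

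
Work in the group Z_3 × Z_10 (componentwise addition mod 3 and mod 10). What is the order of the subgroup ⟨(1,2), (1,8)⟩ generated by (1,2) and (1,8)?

15

|⟨(1,2)⟩| = 15 and |⟨(1,8)⟩| = 15, so |H| is a multiple of lcm(15, 15) = 15 and divides |G| = 30.
Closing under the operation: H = {(0,0), (0,2), (0,4), (0,6), (0,8), (1,0), (1,2), (1,4), (1,6), (1,8), (2,0), (2,2), (2,4), (2,6), (2,8)}, so |H| = 15.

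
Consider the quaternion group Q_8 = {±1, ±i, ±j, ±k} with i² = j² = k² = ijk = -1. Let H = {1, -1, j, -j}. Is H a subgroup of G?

|H| = 4 divides |G| = 8, consistent with Lagrange.
H contains the identity, every element's inverse is in H, and H is closed under ·: it is a subgroup.
In fact H = ⟨j⟩.

Yes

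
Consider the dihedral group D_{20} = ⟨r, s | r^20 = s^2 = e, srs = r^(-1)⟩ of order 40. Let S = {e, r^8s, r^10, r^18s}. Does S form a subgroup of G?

|S| = 4 divides |G| = 40, consistent with Lagrange.
S contains the identity, every element's inverse is in S, and S is closed under ·: it is a subgroup.

Yes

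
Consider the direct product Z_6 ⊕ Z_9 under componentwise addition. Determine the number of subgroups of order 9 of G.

|G| = 54 and 9 | 54, so subgroups of order 9 are possible by Lagrange.
The subgroups of order 9 are: {(0,0), (0,1), (0,2), (0,3), (0,4), (0,5), (0,6), (0,7), (0,8)}; {(0,0), (0,3), (0,6), (2,0), (2,3), (2,6), (4,0), (4,3), (4,6)}; {(0,0), (0,3), (0,6), (2,1), (2,4), (2,7), (4,2), (4,5), (4,8)}; {(0,0), (0,3), (0,6), (2,2), (2,5), (2,8), (4,1), (4,4), (4,7)}.
So G has 4 subgroups of order 9.

4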